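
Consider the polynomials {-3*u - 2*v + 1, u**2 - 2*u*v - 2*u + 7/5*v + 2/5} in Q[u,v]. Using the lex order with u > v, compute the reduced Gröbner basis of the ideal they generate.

f_1 = -3*u - 2*v + 1, LT = u.
f_2 = u**2 - 2*u*v - 2*u + 7/5*v + 2/5, LT = u**2.

S(f_1,f_2): lcm = u**2. S = 8/3*u*v + 5/3*u - 7/5*v - 2/5.
  leading term u*v: subtract (-8/9*v)·f_1 from 8/3*u*v + 5/3*u - 7/5*v - 2/5 → 5/3*u - 16/9*v**2 - 23/45*v - 2/5
  leading term u: subtract (-5/9)·f_1 from 5/3*u - 16/9*v**2 - 23/45*v - 2/5 → -16/9*v**2 - 73/45*v + 7/45
  leading term v**2: no divisor's leading term divides it; move -16/9*v**2 to the remainder.
  leading term v: no divisor's leading term divides it; move -73/45*v to the remainder.
  leading term 1: no divisor's leading term divides it; move 7/45 to the remainder.
  remainder -16/9*v**2 - 73/45*v + 7/45 ≠ 0; add g_3 = -16/9*v**2 - 73/45*v + 7/45 to the basis.

The other S-polynomials (S(f_1,g_3), S(f_2,g_3)) all reduce to 0 modulo the current basis, so we have a Gröbner basis.
Inter-reduce: drop elements whose leading term is divisible by another's, tail-reduce, and make monic.

G = {u + 2/3*v - 1/3, v**2 + 73/80*v - 7/80}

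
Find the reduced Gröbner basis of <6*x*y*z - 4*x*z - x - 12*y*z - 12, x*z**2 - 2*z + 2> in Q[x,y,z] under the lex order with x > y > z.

f_1 = 6*x*y*z - 4*x*z - x - 12*y*z - 12, LT = x*y*z.
f_2 = x*z**2 - 2*z + 2, LT = x*z**2.

S(f_1,f_2): lcm = x*y*z**2. S = -2/3*x*z**2 - 1/6*x*z - 2*y*z**2 + 2*y*z - 2*y - 2*z.
  reduce S modulo (f_1, f_2):
  remainder -1/6*x*z - 2*y*z**2 + 2*y*z - 2*y - 10/3*z + 4/3 ≠ 0; add g_3 = -1/6*x*z - 2*y*z**2 + 2*y*z - 2*y - 10/3*z + 4/3 to the basis.

S(f_1,g_3): lcm = x*y*z. S = -2/3*x*z - 1/6*x - 12*y**2*z**2 + 12*y**2*z - 12*y**2 - 22*y*z + 8*y - 2.
  reduce S modulo (f_1, f_2, g_3):
  remainder -1/6*x - 12*y**2*z**2 + 12*y**2*z - 12*y**2 + 8*y*z**2 - 30*y*z + 16*y + 40/3*z - 22/3 ≠ 0; add g_4 = -1/6*x - 12*y**2*z**2 + 12*y**2*z - 12*y**2 + 8*y*z**2 - 30*y*z + 16*y + 40/3*z - 22/3 to the basis.

S(f_2,g_3): lcm = x*z**2. S = -12*y*z**3 + 12*y*z**2 - 12*y*z - 20*z**2 + 6*z + 2.
  reduce S modulo (f_1, f_2, g_3, g_4):
  remainder -12*y*z**3 + 12*y*z**2 - 12*y*z - 20*z**2 + 6*z + 2 ≠ 0; add g_5 = -12*y*z**3 + 12*y*z**2 - 12*y*z - 20*z**2 + 6*z + 2 to the basis.

The other S-polynomials (S(f_1,g_4), S(f_2,g_4), S(g_3,g_4), S(f_1,g_5), S(f_2,g_5), S(g_3,g_5), S(g_4,g_5)) all reduce to 0 modulo the current basis, so we have a Gröbner basis.
Inter-reduce: drop elements whose leading term is divisible by another's, tail-reduce, and make monic.

G = {x + 72*y**2*z**2 - 72*y**2*z + 72*y**2 - 48*y*z**2 + 180*y*z - 96*y - 80*z + 44, y*z**3 - y*z**2 + y*z + 5/3*z**2 - 1/2*z - 1/6}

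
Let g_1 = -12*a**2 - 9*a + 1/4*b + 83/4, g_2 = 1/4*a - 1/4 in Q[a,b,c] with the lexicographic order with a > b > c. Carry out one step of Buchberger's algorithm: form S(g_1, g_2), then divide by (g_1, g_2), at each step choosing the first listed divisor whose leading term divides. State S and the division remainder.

S(g_1, g_2) = 7/4*a - 1/48*b - 83/48; remainder on division = -1/48*b + 1/48.

lcm(LM(g_1), LM(g_2)) = a**2.
S = (lcm/LT(g_1))·g_1 − (lcm/LT(g_2))·g_2 = 7/4*a - 1/48*b - 83/48.
Reduce S modulo (g_1, g_2) in that order:
  leading term a: subtract (7)·g_2 from 7/4*a - 1/48*b - 83/48 → -1/48*b + 1/48
  leading term b: no divisor's leading term divides it; move -1/48*b to the remainder.
  leading term 1: no divisor's leading term divides it; move 1/48 to the remainder.
The remainder -1/48*b + 1/48 is nonzero, so it would be added as the next basis element.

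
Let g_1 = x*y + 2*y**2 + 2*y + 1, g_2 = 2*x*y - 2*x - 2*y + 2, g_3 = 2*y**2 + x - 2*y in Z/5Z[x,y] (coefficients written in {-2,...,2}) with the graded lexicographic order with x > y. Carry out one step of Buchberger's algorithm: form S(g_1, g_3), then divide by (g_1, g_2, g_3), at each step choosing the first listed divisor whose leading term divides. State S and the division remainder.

S(g_1, g_3) = 2*y**3 + 2*x**2 + x*y + 2*y**2 + y; remainder on division = 2*x**2 - 2*x.

lcm(LM(g_1), LM(g_3)) = x*y**2.
S = (lcm/LT(g_1))·g_1 − (lcm/LT(g_3))·g_3 = 2*y**3 + 2*x**2 + x*y + 2*y**2 + y.
Reduce S modulo (g_1, g_2, g_3) in that order:
  leading term y**3: subtract (y)·g_3 from 2*y**3 + 2*x**2 + x*y + 2*y**2 + y → 2*x**2 - y**2 + y
  leading term x**2: no divisor's leading term divides it; move 2*x**2 to the remainder.
  leading term y**2: subtract (2)·g_3 from -y**2 + y → -2*x
  leading term x: no divisor's leading term divides it; move -2*x to the remainder.
The remainder 2*x**2 - 2*x is nonzero, so it would be added as the next basis element.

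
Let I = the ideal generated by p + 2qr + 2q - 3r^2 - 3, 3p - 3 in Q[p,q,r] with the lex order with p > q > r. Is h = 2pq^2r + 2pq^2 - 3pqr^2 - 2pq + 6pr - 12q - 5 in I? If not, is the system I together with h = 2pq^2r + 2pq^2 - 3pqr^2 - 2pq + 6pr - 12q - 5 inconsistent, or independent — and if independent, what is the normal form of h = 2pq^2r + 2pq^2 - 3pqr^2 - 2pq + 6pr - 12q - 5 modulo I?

First compute the reduced Gröbner basis of I by Buchberger's algorithm.
f_1 = p + 2qr + 2q - 3r^2 - 3, LT = p.
f_2 = 3p - 3, LT = p.

S(f_1,f_2): lcm = p. S = 2qr + 2q - 3r^2 - 2.
  leading term qr: no divisor's leading term divides it; move 2qr to the remainder.
  leading term q: no divisor's leading term divides it; move 2q to the remainder.
  leading term r^2: no divisor's leading term divides it; move -3r^2 to the remainder.
  leading term 1: no divisor's leading term divides it; move -2 to the remainder.
  remainder 2qr + 2q - 3r^2 - 2 ≠ 0; add k_3 = 2qr + 2q - 3r^2 - 2 to the basis.

S(f_1,k_3): leading monomials are coprime, so the S-polynomial reduces to 0 (Buchberger's first criterion).
S(f_2,k_3): leading monomials are coprime, so the S-polynomial reduces to 0 (Buchberger's first criterion).
Every S-polynomial of the final basis reduces to 0, so we have a Gröbner basis.
Inter-reduce: drop elements whose leading term is divisible by another's, tail-reduce, and make monic.
Reduced Gröbner basis: {p - 1, qr + q - 3/2r^2 - 1}.
Label its elements g_1 = p - 1, g_2 = qr + q - 3/2r^2 - 1.

Reduce h = 2pq^2r + 2pq^2 - 3pqr^2 - 2pq + 6pr - 12q - 5 modulo G:
  leading term pq^2r: subtract (2q^2r)·g_1 from 2pq^2r + 2pq^2 - 3pqr^2 - 2pq + 6pr - 12q - 5 → 2pq^2 - 3pqr^2 - 2pq + 6pr + 2q^2r - 12q - 5
  leading term pq^2: subtract (2q^2)·g_1 from 2pq^2 - 3pqr^2 - 2pq + 6pr + 2q^2r - 12q - 5 → -3pqr^2 - 2pq + 6pr + 2q^2r + 2q^2 - 12q - 5
  leading term pqr^2: subtract (-3qr^2)·g_1 from -3pqr^2 - 2pq + 6pr + 2q^2r + 2q^2 - 12q - 5 → -2pq + 6pr + 2q^2r + 2q^2 - 3qr^2 - 12q - 5
  leading term pq: subtract (-2q)·g_1 from -2pq + 6pr + 2q^2r + 2q^2 - 3qr^2 - 12q - 5 → 6pr + 2q^2r + 2q^2 - 3qr^2 - 14q - 5
  leading term pr: subtract (6r)·g_1 from 6pr + 2q^2r + 2q^2 - 3qr^2 - 14q - 5 → 2q^2r + 2q^2 - 3qr^2 - 14q + 6r - 5
  leading term q^2r: subtract (2q)·g_2 from 2q^2r + 2q^2 - 3qr^2 - 14q + 6r - 5 → -12q + 6r - 5
  leading term q: no divisor's leading term divides it; move -12q to the remainder.
  leading term r: no divisor's leading term divides it; move 6r to the remainder.
  leading term 1: no divisor's leading term divides it; move -5 to the remainder.
  normal form = -12q + 6r - 5.
The normal form is nonzero, so h ∉ I. Since h minus its normal form lies in I, I + (h) = I + (n) where n = -12q + 6r - 5; decide whether this ideal is the whole ring.
Run Buchberger on G together with n (pairs among the g_i already reduce to 0 since G is a Gröbner basis):
g_1 = p - 1, LT = p.
g_2 = qr + q - 3/2r^2 - 1, LT = qr.
n = -12q + 6r - 5, LT = q.

S(g_1,g_2): leading monomials are coprime, so the S-polynomial reduces to 0 (Buchberger's first criterion).
S(g_1,n): leading monomials are coprime, so the S-polynomial reduces to 0 (Buchberger's first criterion).
S(g_2,n): lcm = qr. S = q - r^2 - 5/12r - 1.
  leading term q: subtract (-1/12)·n from q - r^2 - 5/12r - 1 → -r^2 + 1/12r - 17/12
  leading term r^2: no divisor's leading term divides it; move -r^2 to the remainder.
  leading term r: no divisor's leading term divides it; move 1/12r to the remainder.
  leading term 1: no divisor's leading term divides it; move -17/12 to the remainder.
  remainder -r^2 + 1/12r - 17/12 ≠ 0; add m_4 = -r^2 + 1/12r - 17/12 to the basis.

S(g_1,m_4): leading monomials are coprime, so the S-polynomial reduces to 0 (Buchberger's first criterion).
S(g_2,m_4): lcm = qr^2. S = 13/12qr - 17/12q - 3/2r^3 - r.
  leading term qr: subtract (13/12)·g_2 from 13/12qr - 17/12q - 3/2r^3 - r → -5/2q - 3/2r^3 + 13/8r^2 - r + 13/12
  leading term q: subtract (5/24)·n from -5/2q - 3/2r^3 + 13/8r^2 - r + 13/12 → -3/2r^3 + 13/8r^2 - 9/4r + 17/8
  leading term r^3: subtract (3/2r)·m_4 from -3/2r^3 + 13/8r^2 - 9/4r + 17/8 → 3/2r^2 - 1/8r + 17/8
  leading term r^2: subtract (-3/2)·m_4 from 3/2r^2 - 1/8r + 17/8 → 0
  remainder 0.

S(n,m_4): leading monomials are coprime, so the S-polynomial reduces to 0 (Buchberger's first criterion).
Every S-polynomial of the final basis reduces to 0, so we have a Gröbner basis.
Inter-reduce: drop elements whose leading term is divisible by another's, tail-reduce, and make monic.
Reduced Gröbner basis: {p - 1, q - 1/2r + 5/12, r^2 - 1/12r + 17/12}.
The reduced Gröbner basis of I + (h) is {p - 1, q - 1/2r + 5/12, r^2 - 1/12r + 17/12} ≠ {1}, a proper ideal, so the enlarged system stays consistent: h is independent of I, with normal form -12q + 6r - 5.

Ideal membership is decidable via reduction modulo a Gröbner basis.

2pq^2r + 2pq^2 - 3pqr^2 - 2pq + 6pr - 12q - 5 is independent of I; its normal form modulo I is -12q + 6r - 5.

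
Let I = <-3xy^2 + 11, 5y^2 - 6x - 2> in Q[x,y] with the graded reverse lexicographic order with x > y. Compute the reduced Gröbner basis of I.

G = {x^2 + 1/3x - 55/18, y^2 - 6/5x - 2/5}

f_1 = -3xy^2 + 11, LT = xy^2.
f_2 = 5y^2 - 6x - 2, LT = y^2.

S(f_1,f_2): lcm = xy^2. S = 6/5x^2 + 2/5x - 11/3.
  leading term x^2: no divisor's leading term divides it; move 6/5x^2 to the remainder.
  leading term x: no divisor's leading term divides it; move 2/5x to the remainder.
  leading term 1: no divisor's leading term divides it; move -11/3 to the remainder.
  remainder 6/5x^2 + 2/5x - 11/3 ≠ 0; add g_3 = 6/5x^2 + 2/5x - 11/3 to the basis.

S(f_1,g_3): lcm = x^2y^2. S = -1/3xy^2 + 55/18y^2 - 11/3x.
  leading term xy^2: subtract (1/9)·f_1 from -1/3xy^2 + 55/18y^2 - 11/3x → 55/18y^2 - 11/3x - 11/9
  leading term y^2: subtract (11/18)·f_2 from 55/18y^2 - 11/3x - 11/9 → 0
  remainder 0.

S(f_2,g_3): leading monomials are coprime, so the S-polynomial reduces to 0 (Buchberger's first criterion).
Every S-polynomial of the final basis reduces to 0, so we have a Gröbner basis.
Inter-reduce: drop elements whose leading term is divisible by another's, tail-reduce, and make monic.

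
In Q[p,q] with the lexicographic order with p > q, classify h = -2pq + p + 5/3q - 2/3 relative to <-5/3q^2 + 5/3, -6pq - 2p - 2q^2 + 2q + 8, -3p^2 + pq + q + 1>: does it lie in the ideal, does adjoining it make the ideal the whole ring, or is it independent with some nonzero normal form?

-2pq + p + 5/3q - 2/3 lies in I (it reduces to 0).

First compute the reduced Gröbner basis of I by Buchberger's algorithm.
f_1 = -5/3q^2 + 5/3, LT = q^2.
f_2 = -6pq - 2p - 2q^2 + 2q + 8, LT = pq.
f_3 = -3p^2 + pq + q + 1, LT = p^2.

S(f_1,f_2): lcm = pq^2. S = -1/3pq - p - 1/3q^3 + 1/3q^2 + 4/3q.
  reduce S modulo (f_1, f_2, f_3):
  remainder -8/9p + 8/9q ≠ 0; add k_4 = -8/9p + 8/9q to the basis.

S(f_2,f_3): lcm = p^2q. S = 1/3p^2 + 2/3pq^2 - 1/3pq - 4/3p + 1/3q^2 + 1/3q.
  reduce S modulo (f_1, f_2, f_3, k_4):
  remainder -2/9q + 2/9 ≠ 0; add k_5 = -2/9q + 2/9 to the basis.

The other S-polynomials (S(f_1,f_3), S(f_1,k_4), S(f_2,k_4), S(f_3,k_4), S(f_1,k_5), S(f_2,k_5), S(f_3,k_5), S(k_4,k_5)) all reduce to 0 modulo the current basis, so we have a Gröbner basis.
Inter-reduce: drop elements whose leading term is divisible by another's, tail-reduce, and make monic.
Reduced Gröbner basis: {p - 1, q - 1}.
Label its elements g_1 = p - 1, g_2 = q - 1.

Reduce h = -2pq + p + 5/3q - 2/3 modulo G:
  leading term pq: subtract (-2q)·g_1 from -2pq + p + 5/3q - 2/3 → p - 1/3q - 2/3
  leading term p: subtract (1)·g_1 from p - 1/3q - 2/3 → -1/3q + 1/3
  leading term q: subtract (-1/3)·g_2 from -1/3q + 1/3 → 0
  normal form = 0.
Since the normal form is 0, h ∈ I.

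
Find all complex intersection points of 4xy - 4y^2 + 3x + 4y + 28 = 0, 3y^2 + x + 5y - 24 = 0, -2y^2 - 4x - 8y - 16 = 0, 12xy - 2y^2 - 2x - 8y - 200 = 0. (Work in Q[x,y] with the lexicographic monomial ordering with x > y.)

Compute a lex Gröbner basis by Buchberger's algorithm.
f_1 = 4xy + 3x - 4y^2 + 4y + 28, LT = xy.
f_2 = x + 3y^2 + 5y - 24, LT = x.
f_3 = -4x - 2y^2 - 8y - 16, LT = x.
f_4 = 12xy - 2x - 2y^2 - 8y - 200, LT = xy.

S(f_1,f_2): lcm = xy. S = 3/4x - 3y^3 - 6y^2 + 25y + 7.
  reduce S modulo (f_1, f_2, f_3, f_4):
  remainder -3y^3 - 33/4y^2 + 85/4y + 25 ≠ 0; add h_5 = -3y^3 - 33/4y^2 + 85/4y + 25 to the basis.

S(f_1,f_3): lcm = xy. S = 3/4x - 1/2y^3 - 3y^2 - 3y + 7.
  reduce S modulo (f_1, f_2, f_3, f_4, h_5):
  remainder -31/8y^2 - 247/24y + 125/6 ≠ 0; add h_6 = -31/8y^2 - 247/24y + 125/6 to the basis.

S(f_1,f_4): lcm = xy. S = 11/12x - 5/6y^2 + 5/3y + 71/3.
  reduce S modulo (f_1, f_2, f_3, f_4, h_5, h_6):
  remainder 3683/558y + 7366/279 ≠ 0; add h_7 = 3683/558y + 7366/279 to the basis.

The other S-polynomials (S(f_2,f_3), S(f_2,f_4), S(f_3,f_4), S(f_1,h_5), S(f_2,h_5), S(f_3,h_5), S(f_4,h_5), S(f_1,h_6), S(f_2,h_6), S(f_3,h_6), S(f_4,h_6), S(h_5,h_6), S(f_1,h_7), S(f_2,h_7), S(f_3,h_7), S(f_4,h_7), S(h_5,h_7), S(h_6,h_7)) all reduce to 0 modulo the current basis, so we have a Gröbner basis.
Inter-reduce: drop elements whose leading term is divisible by another's, tail-reduce, and make monic.
Reduced Gröbner basis: {x + 4, y + 4}.

Since the basis is lex-ordered, y + 4 is univariate in y. Its roots are {-4}. Back-substituting each root into the other basis elements fixes the other coordinates.
  y = -4: the earlier basis element becomes x + 4 = 0, giving x = -4 — point (-4, -4).
Zero-dimensionality of the ideal guarantees finitely many solutions over ℂ.

{(-4, -4)}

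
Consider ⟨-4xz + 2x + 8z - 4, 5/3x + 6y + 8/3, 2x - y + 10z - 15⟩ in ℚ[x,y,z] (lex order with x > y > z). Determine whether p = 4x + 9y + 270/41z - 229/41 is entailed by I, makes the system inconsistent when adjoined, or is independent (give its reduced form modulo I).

4x + 9y + 270/41z - 229/41 lies in I (it reduces to 0).

First compute the reduced Gröbner basis of I by Buchberger's algorithm.
f_1 = -4xz + 2x + 8z - 4, LT = xz.
f_2 = 5/3x + 6y + 8/3, LT = x.
f_3 = 2x - y + 10z - 15, LT = x.

S(f_1,f_2): lcm = xz. S = -½x - 18/5yz - 18/5z + 1.
  leading term x: subtract (-3/10)·f_2 from -½x - 18/5yz - 18/5z + 1 → -18/5yz + 9/5y - 18/5z + 9/5
  leading term yz: no divisor's leading term divides it; move -18/5yz to the remainder.
  leading term y: no divisor's leading term divides it; move 9/5y to the remainder.
  leading term z: no divisor's leading term divides it; move -18/5z to the remainder.
  leading term 1: no divisor's leading term divides it; move 9/5 to the remainder.
  remainder -18/5yz + 9/5y - 18/5z + 9/5 ≠ 0; add h_4 = -18/5yz + 9/5y - 18/5z + 9/5 to the basis.

S(f_1,f_3): lcm = xz. S = -½x + ½yz - 5z² + 11/2z + 1.
  leading term x: subtract (-3/10)·f_2 from -½x + ½yz - 5z² + 11/2z + 1 → ½yz + 9/5y - 5z² + 11/2z + 9/5
  leading term yz: subtract (-5/36)·h_4 from ½yz + 9/5y - 5z² + 11/2z + 9/5 → 41/20y - 5z² + 5z + 41/20
  leading term y: no divisor's leading term divides it; move 41/20y to the remainder.
  leading term z²: no divisor's leading term divides it; move -5z² to the remainder.
  leading term z: no divisor's leading term divides it; move 5z to the remainder.
  leading term 1: no divisor's leading term divides it; move 41/20 to the remainder.
  remainder 41/20y - 5z² + 5z + 41/20 ≠ 0; add h_5 = 41/20y - 5z² + 5z + 41/20 to the basis.

S(f_2,f_3): lcm = x. S = 41/10y - 5z + 91/10.
  leading term y: subtract (2)·h_5 from 41/10y - 5z + 91/10 → 10z² - 15z + 5
  leading term z²: no divisor's leading term divides it; move 10z² to the remainder.
  leading term z: no divisor's leading term divides it; move -15z to the remainder.
  leading term 1: no divisor's leading term divides it; move 5 to the remainder.
  remainder 10z² - 15z + 5 ≠ 0; add h_6 = 10z² - 15z + 5 to the basis.

S(f_1,h_4): lcm = xyz. S = -xz + ½x - 2yz + y.
  leading term xz: subtract (¼)·f_1 from -xz + ½x - 2yz + y → -2yz + y - 2z + 1
  leading term yz: subtract (5/9)·h_4 from -2yz + y - 2z + 1 → 0
  remainder 0.

S(f_2,h_4): leading monomials are coprime, so the S-polynomial reduces to 0 (Buchberger's first criterion).
S(f_3,h_4): leading monomials are coprime, so the S-polynomial reduces to 0 (Buchberger's first criterion).
S(f_1,h_5): leading monomials are coprime, so the S-polynomial reduces to 0 (Buchberger's first criterion).
S(f_2,h_5): leading monomials are coprime, so the S-polynomial reduces to 0 (Buchberger's first criterion).
S(f_3,h_5): leading monomials are coprime, so the S-polynomial reduces to 0 (Buchberger's first criterion).
S(h_4,h_5): lcm = yz. S = -½y + 100/41z³ - 100/41z² - ½.
  leading term y: subtract (-10/41)·h_5 from -½y + 100/41z³ - 100/41z² - ½ → 100/41z³ - 150/41z² + 50/41z
  leading term z³: subtract (10/41z)·h_6 from 100/41z³ - 150/41z² + 50/41z → 0
  remainder 0.

S(f_1,h_6): lcm = xz². S = xz - ½x - 2z² + z.
  leading term xz: subtract (-¼)·f_1 from xz - ½x - 2z² + z → -2z² + 3z - 1
  leading term z²: subtract (-⅕)·h_6 from -2z² + 3z - 1 → 0
  remainder 0.

S(f_2,h_6): leading monomials are coprime, so the S-polynomial reduces to 0 (Buchberger's first criterion).
S(f_3,h_6): leading monomials are coprime, so the S-polynomial reduces to 0 (Buchberger's first criterion).
S(h_4,h_6): lcm = yz². S = yz - ½y + z² - ½z.
  leading term yz: subtract (-5/18)·h_4 from yz - ½y + z² - ½z → z² - 3/2z + ½
  leading term z²: subtract (1/10)·h_6 from z² - 3/2z + ½ → 0
  remainder 0.

S(h_5,h_6): leading monomials are coprime, so the S-polynomial reduces to 0 (Buchberger's first criterion).
Every S-polynomial of the final basis reduces to 0, so we have a Gröbner basis.
Inter-reduce: drop elements whose leading term is divisible by another's, tail-reduce, and make monic.
Reduced Gröbner basis: {x + 180/41z - 262/41, y - 50/41z + 91/41, z² - 3/2z + ½}.
Label its elements g_1 = x + 180/41z - 262/41, g_2 = y - 50/41z + 91/41, g_3 = z² - 3/2z + ½.

Reduce p = 4x + 9y + 270/41z - 229/41 modulo G:
  leading term x: subtract (4)·g_1 from 4x + 9y + 270/41z - 229/41 → 9y - 450/41z + 819/41
  leading term y: subtract (9)·g_2 from 9y - 450/41z + 819/41 → 0
  normal form = 0.
Since the normal form is 0, p ∈ I.

Ideal membership is decidable via reduction modulo a Gröbner basis.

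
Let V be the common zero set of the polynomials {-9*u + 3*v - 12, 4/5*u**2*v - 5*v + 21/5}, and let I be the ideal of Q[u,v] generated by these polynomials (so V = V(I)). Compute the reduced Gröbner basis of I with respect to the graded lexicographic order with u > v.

This is the nonlinear analogue of row-reducing a linear system.

f_1 = -9*u + 3*v - 12, LT = u.
f_2 = 4/5*u**2*v - 5*v + 21/5, LT = u**2*v.

S(f_1,f_2): lcm = u**2*v. S = -1/3*u*v**2 + 4/3*u*v + 25/4*v - 21/4.
  leading term u*v**2: subtract (1/27*v**2)·f_1 from -1/3*u*v**2 + 4/3*u*v + 25/4*v - 21/4 → -1/9*v**3 + 4/3*u*v + 4/9*v**2 + 25/4*v - 21/4
  leading term v**3: no divisor's leading term divides it; move -1/9*v**3 to the remainder.
  leading term u*v: subtract (-4/27*v)·f_1 from 4/3*u*v + 4/9*v**2 + 25/4*v - 21/4 → 8/9*v**2 + 161/36*v - 21/4
  leading term v**2: no divisor's leading term divides it; move 8/9*v**2 to the remainder.
  leading term v: no divisor's leading term divides it; move 161/36*v to the remainder.
  leading term 1: no divisor's leading term divides it; move -21/4 to the remainder.
  remainder -1/9*v**3 + 8/9*v**2 + 161/36*v - 21/4 ≠ 0; add g_3 = -1/9*v**3 + 8/9*v**2 + 161/36*v - 21/4 to the basis.

The other S-polynomials (S(f_1,g_3), S(f_2,g_3)) all reduce to 0 modulo the current basis, so we have a Gröbner basis.
Inter-reduce: drop elements whose leading term is divisible by another's, tail-reduce, and make monic.

G = {v**3 - 8*v**2 - 161/4*v + 189/4, u - 1/3*v + 4/3}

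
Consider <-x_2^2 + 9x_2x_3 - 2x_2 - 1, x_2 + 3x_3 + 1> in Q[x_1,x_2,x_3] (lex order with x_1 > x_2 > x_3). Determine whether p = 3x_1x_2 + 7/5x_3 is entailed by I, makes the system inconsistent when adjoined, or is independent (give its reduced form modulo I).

First compute the reduced Gröbner basis of I by Buchberger's algorithm.
f_1 = -x_2^2 + 9x_2x_3 - 2x_2 - 1, LT = x_2^2.
f_2 = x_2 + 3x_3 + 1, LT = x_2.

S(f_1,f_2): lcm = x_2^2. S = -12x_2x_3 + x_2 + 1.
  leading term x_2x_3: subtract (-12x_3)·f_2 from -12x_2x_3 + x_2 + 1 → x_2 + 36x_3^2 + 12x_3 + 1
  leading term x_2: subtract (1)·f_2 from x_2 + 36x_3^2 + 12x_3 + 1 → 36x_3^2 + 9x_3
  leading term x_3^2: no divisor's leading term divides it; move 36x_3^2 to the remainder.
  leading term x_3: no divisor's leading term divides it; move 9x_3 to the remainder.
  remainder 36x_3^2 + 9x_3 ≠ 0; add h_3 = 36x_3^2 + 9x_3 to the basis.

The other S-polynomials (S(f_1,h_3), S(f_2,h_3)) all reduce to 0 modulo the current basis, so we have a Gröbner basis.
Inter-reduce: drop elements whose leading term is divisible by another's, tail-reduce, and make monic.
Reduced Gröbner basis: {x_2 + 3x_3 + 1, x_3^2 + 1/4x_3}.
Label its elements g_1 = x_2 + 3x_3 + 1, g_2 = x_3^2 + 1/4x_3.

Reduce p = 3x_1x_2 + 7/5x_3 modulo G:
  leading term x_1x_2: subtract (3x_1)·g_1 from 3x_1x_2 + 7/5x_3 → -9x_1x_3 - 3x_1 + 7/5x_3
  leading term x_1x_3: no divisor's leading term divides it; move -9x_1x_3 to the remainder.
  leading term x_1: no divisor's leading term divides it; move -3x_1 to the remainder.
  leading term x_3: no divisor's leading term divides it; move 7/5x_3 to the remainder.
  normal form = -9x_1x_3 - 3x_1 + 7/5x_3.
The normal form is nonzero, so p ∉ I. Since p minus its normal form lies in I, I + (p) = I + (r) where r = -9x_1x_3 - 3x_1 + 7/5x_3; decide whether this ideal is the whole ring.
Run Buchberger on G together with r (pairs among the g_i already reduce to 0 since G is a Gröbner basis):
g_1 = x_2 + 3x_3 + 1, LT = x_2.
g_2 = x_3^2 + 1/4x_3, LT = x_3^2.
r = -9x_1x_3 - 3x_1 + 7/5x_3, LT = x_1x_3.

S(g_2,r): lcm = x_1x_3^2. S = -1/12x_1x_3 + 7/45x_3^2.
  leading term x_1x_3: subtract (1/108)·r from -1/12x_1x_3 + 7/45x_3^2 → 1/36x_1 + 7/45x_3^2 - 7/540x_3
  leading term x_1: no divisor's leading term divides it; move 1/36x_1 to the remainder.
  leading term x_3^2: subtract (7/45)·g_2 from 7/45x_3^2 - 7/540x_3 → -7/135x_3
  leading term x_3: no divisor's leading term divides it; move -7/135x_3 to the remainder.
  remainder 1/36x_1 - 7/135x_3 ≠ 0; add m_4 = 1/36x_1 - 7/135x_3 to the basis.

The other S-polynomials (S(g_1,g_2), S(g_1,r), S(g_1,m_4), S(g_2,m_4), S(r,m_4)) all reduce to 0 modulo the current basis, so we have a Gröbner basis.
Inter-reduce: drop elements whose leading term is divisible by another's, tail-reduce, and make monic.
Reduced Gröbner basis: {x_1 - 28/15x_3, x_2 + 3x_3 + 1, x_3^2 + 1/4x_3}.
The reduced Gröbner basis of I + (p) is {x_1 - 28/15x_3, x_2 + 3x_3 + 1, x_3^2 + 1/4x_3} ≠ {1}, a proper ideal, so the enlarged system stays consistent: p is independent of I, with normal form -9x_1x_3 - 3x_1 + 7/5x_3.

3x_1x_2 + 7/5x_3 is independent of I; its normal form modulo I is -9x_1x_3 - 3x_1 + 7/5x_3.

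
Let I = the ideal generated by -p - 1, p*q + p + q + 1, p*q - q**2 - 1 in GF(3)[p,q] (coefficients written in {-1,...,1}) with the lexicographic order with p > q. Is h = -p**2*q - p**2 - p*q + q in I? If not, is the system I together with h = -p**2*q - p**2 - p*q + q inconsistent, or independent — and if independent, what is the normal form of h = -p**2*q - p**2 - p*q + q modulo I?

First compute the reduced Gröbner basis of I by Buchberger's algorithm.
f_1 = -p - 1, LT = p.
f_2 = p*q + p + q + 1, LT = p*q.
f_3 = p*q - q**2 - 1, LT = p*q.

S(f_1,f_3): lcm = p*q. S = q**2 + q + 1.
  leading term q**2: no divisor's leading term divides it; move q**2 to the remainder.
  leading term q: no divisor's leading term divides it; move q to the remainder.
  leading term 1: no divisor's leading term divides it; move 1 to the remainder.
  remainder q**2 + q + 1 ≠ 0; add k_4 = q**2 + q + 1 to the basis.

The other S-polynomials (S(f_1,f_2), S(f_2,f_3), S(f_1,k_4), S(f_2,k_4), S(f_3,k_4)) all reduce to 0 modulo the current basis, so we have a Gröbner basis.
Inter-reduce: drop elements whose leading term is divisible by another's, tail-reduce, and make monic.
Reduced Gröbner basis: {p + 1, q**2 + q + 1}.
Label its elements g_1 = p + 1, g_2 = q**2 + q + 1.

Reduce h = -p**2*q - p**2 - p*q + q modulo G:
  leading term p**2*q: subtract (-p*q)·g_1 from -p**2*q - p**2 - p*q + q → -p**2 + q
  leading term p**2: subtract (-p)·g_1 from -p**2 + q → p + q
  leading term p: subtract (1)·g_1 from p + q → q - 1
  leading term q: no divisor's leading term divides it; move q to the remainder.
  leading term 1: no divisor's leading term divides it; move -1 to the remainder.
  normal form = q - 1.
The normal form is nonzero, so h ∉ I. Since h minus its normal form lies in I, I + (h) = I + (r) where r = q - 1; decide whether this ideal is the whole ring.
Run Buchberger on G together with r (pairs among the g_i already reduce to 0 since G is a Gröbner basis):
g_1 = p + 1, LT = p.
g_2 = q**2 + q + 1, LT = q**2.
r = q - 1, LT = q.

The S-polynomials (S(g_1,g_2), S(g_1,r), S(g_2,r)) all reduce to 0 modulo the current basis, so we have a Gröbner basis.
Inter-reduce: drop elements whose leading term is divisible by another's, tail-reduce, and make monic.
Reduced Gröbner basis: {p + 1, q - 1}.
The reduced Gröbner basis of I + (h) is {p + 1, q - 1} ≠ {1}, a proper ideal, so the enlarged system stays consistent: h is independent of I, with normal form q - 1.

-p**2*q - p**2 - p*q + q is independent of I; its normal form modulo I is q - 1.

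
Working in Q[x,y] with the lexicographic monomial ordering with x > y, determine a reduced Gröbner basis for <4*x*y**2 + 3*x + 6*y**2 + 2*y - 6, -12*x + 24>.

G = {x - 2, y**2 + 1/7*y}

The reduced Gröbner basis is the canonical form of the ideal for this ordering.

f_1 = 4*x*y**2 + 3*x + 6*y**2 + 2*y - 6, LT = x*y**2.
f_2 = -12*x + 24, LT = x.

S(f_1,f_2): lcm = x*y**2. S = 3/4*x + 7/2*y**2 + 1/2*y - 3/2.
  leading term x: subtract (-1/16)·f_2 from 3/4*x + 7/2*y**2 + 1/2*y - 3/2 → 7/2*y**2 + 1/2*y
  leading term y**2: no divisor's leading term divides it; move 7/2*y**2 to the remainder.
  leading term y: no divisor's leading term divides it; move 1/2*y to the remainder.
  remainder 7/2*y**2 + 1/2*y ≠ 0; add g_3 = 7/2*y**2 + 1/2*y to the basis.

The other S-polynomials (S(f_1,g_3), S(f_2,g_3)) all reduce to 0 modulo the current basis, so we have a Gröbner basis.
Inter-reduce: drop elements whose leading term is divisible by another's, tail-reduce, and make monic.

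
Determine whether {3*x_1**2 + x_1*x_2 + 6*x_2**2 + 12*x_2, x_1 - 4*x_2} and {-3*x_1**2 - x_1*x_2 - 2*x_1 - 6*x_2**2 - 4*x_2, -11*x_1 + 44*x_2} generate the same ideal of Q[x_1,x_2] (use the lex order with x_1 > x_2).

Yes, the ideals are equal.

For a fixed monomial order, each ideal has a unique reduced Gröbner basis; comparing bases decides equality.
Buchberger on the first generating set:
f_1 = 3*x_1**2 + x_1*x_2 + 6*x_2**2 + 12*x_2, LT = x_1**2.
f_2 = x_1 - 4*x_2, LT = x_1.

S(f_1,f_2): lcm = x_1**2. S = 13/3*x_1*x_2 + 2*x_2**2 + 4*x_2.
  leading term x_1*x_2: subtract (13/3*x_2)·f_2 from 13/3*x_1*x_2 + 2*x_2**2 + 4*x_2 → 58/3*x_2**2 + 4*x_2
  leading term x_2**2: no divisor's leading term divides it; move 58/3*x_2**2 to the remainder.
  leading term x_2: no divisor's leading term divides it; move 4*x_2 to the remainder.
  remainder 58/3*x_2**2 + 4*x_2 ≠ 0; add g_3 = 58/3*x_2**2 + 4*x_2 to the basis.

The other S-polynomials (S(f_1,g_3), S(f_2,g_3)) all reduce to 0 modulo the current basis, so we have a Gröbner basis.
Inter-reduce: drop elements whose leading term is divisible by another's, tail-reduce, and make monic.
Reduced Gröbner basis: {x_1 - 4*x_2, x_2**2 + 6/29*x_2}.

Buchberger on the second generating set:
h_1 = -3*x_1**2 - x_1*x_2 - 2*x_1 - 6*x_2**2 - 4*x_2, LT = x_1**2.
h_2 = -11*x_1 + 44*x_2, LT = x_1.

S(h_1,h_2): lcm = x_1**2. S = 13/3*x_1*x_2 + 2/3*x_1 + 2*x_2**2 + 4/3*x_2.
  leading term x_1*x_2: subtract (-13/33*x_2)·h_2 from 13/3*x_1*x_2 + 2/3*x_1 + 2*x_2**2 + 4/3*x_2 → 2/3*x_1 + 58/3*x_2**2 + 4/3*x_2
  leading term x_1: subtract (-2/33)·h_2 from 2/3*x_1 + 58/3*x_2**2 + 4/3*x_2 → 58/3*x_2**2 + 4*x_2
  leading term x_2**2: no divisor's leading term divides it; move 58/3*x_2**2 to the remainder.
  leading term x_2: no divisor's leading term divides it; move 4*x_2 to the remainder.
  remainder 58/3*x_2**2 + 4*x_2 ≠ 0; add k_3 = 58/3*x_2**2 + 4*x_2 to the basis.

The other S-polynomials (S(h_1,k_3), S(h_2,k_3)) all reduce to 0 modulo the current basis, so we have a Gröbner basis.
Inter-reduce: drop elements whose leading term is divisible by another's, tail-reduce, and make monic.
Reduced Gröbner basis: {x_1 - 4*x_2, x_2**2 + 6/29*x_2}.

These coincide, so the ideals are equal.
The choice of monomial ordering does not affect the verdict — as long as both bases are computed under the same ordering, their equality decides ideal equality.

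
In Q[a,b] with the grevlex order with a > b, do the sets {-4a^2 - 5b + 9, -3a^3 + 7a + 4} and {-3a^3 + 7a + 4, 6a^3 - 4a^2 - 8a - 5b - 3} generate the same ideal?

No, the ideals differ.

Equality of ideals is decidable: compute both reduced Gröbner bases (unique for the ordering) and check whether they agree.
Buchberger on the first generating set:
f_1 = -4a^2 - 5b + 9, LT = a^2.
f_2 = -3a^3 + 7a + 4, LT = a^3.

S(f_1,f_2): lcm = a^3. S = 5/4ab + 1/12a + 4/3.
  leading term ab: no divisor's leading term divides it; move 5/4ab to the remainder.
  leading term a: no divisor's leading term divides it; move 1/12a to the remainder.
  leading term 1: no divisor's leading term divides it; move 4/3 to the remainder.
  remainder 5/4ab + 1/12a + 4/3 ≠ 0; add g_3 = 5/4ab + 1/12a + 4/3 to the basis.

S(f_1,g_3): lcm = a^2b. S = -1/15a^2 + 5/4b^2 - 16/15a - 9/4b.
  leading term a^2: subtract (1/60)·f_1 from -1/15a^2 + 5/4b^2 - 16/15a - 9/4b → 5/4b^2 - 16/15a - 13/6b - 3/20
  leading term b^2: no divisor's leading term divides it; move 5/4b^2 to the remainder.
  leading term a: no divisor's leading term divides it; move -16/15a to the remainder.
  leading term b: no divisor's leading term divides it; move -13/6b to the remainder.
  leading term 1: no divisor's leading term divides it; move -3/20 to the remainder.
  remainder 5/4b^2 - 16/15a - 13/6b - 3/20 ≠ 0; add g_4 = 5/4b^2 - 16/15a - 13/6b - 3/20 to the basis.

The other S-polynomials (S(f_2,g_3), S(f_1,g_4), S(f_2,g_4), S(g_3,g_4)) all reduce to 0 modulo the current basis, so we have a Gröbner basis.
Inter-reduce: drop elements whose leading term is divisible by another's, tail-reduce, and make monic.
Reduced Gröbner basis: {a^2 + 5/4b - 9/4, ab + 1/15a + 16/15, b^2 - 64/75a - 26/15b - 3/25}.

Buchberger on the second generating set:
h_1 = -3a^3 + 7a + 4, LT = a^3.
h_2 = 6a^3 - 4a^2 - 8a - 5b - 3, LT = a^3.

S(h_1,h_2): lcm = a^3. S = 2/3a^2 - a + 5/6b - 5/6.
  leading term a^2: no divisor's leading term divides it; move 2/3a^2 to the remainder.
  leading term a: no divisor's leading term divides it; move -a to the remainder.
  leading term b: no divisor's leading term divides it; move 5/6b to the remainder.
  leading term 1: no divisor's leading term divides it; move -5/6 to the remainder.
  remainder 2/3a^2 - a + 5/6b - 5/6 ≠ 0; add k_3 = 2/3a^2 - a + 5/6b - 5/6 to the basis.

S(h_1,k_3): lcm = a^3. S = 3/2a^2 - 5/4ab - 13/12a - 4/3.
  leading term a^2: subtract (9/4)·k_3 from 3/2a^2 - 5/4ab - 13/12a - 4/3 → -5/4ab + 7/6a - 15/8b + 13/24
  leading term ab: no divisor's leading term divides it; move -5/4ab to the remainder.
  leading term a: no divisor's leading term divides it; move 7/6a to the remainder.
  leading term b: no divisor's leading term divides it; move -15/8b to the remainder.
  leading term 1: no divisor's leading term divides it; move 13/24 to the remainder.
  remainder -5/4ab + 7/6a - 15/8b + 13/24 ≠ 0; add k_4 = -5/4ab + 7/6a - 15/8b + 13/24 to the basis.

S(h_1,k_4): lcm = a^3b. S = 14/15a^3 - 3/2a^2b + 13/30a^2 - 7/3ab - 4/3b.
  leading term a^3: subtract (-14/45)·h_1 from 14/15a^3 - 3/2a^2b + 13/30a^2 - 7/3ab - 4/3b → -3/2a^2b + 13/30a^2 - 7/3ab + 98/45a - 4/3b + 56/45
  leading term a^2b: subtract (-9/4b)·k_3 from -3/2a^2b + 13/30a^2 - 7/3ab + 98/45a - 4/3b + 56/45 → 13/30a^2 - 55/12ab + 15/8b^2 + 98/45a - 77/24b + 56/45
  leading term a^2: subtract (13/20)·k_3 from 13/30a^2 - 55/12ab + 15/8b^2 + 98/45a - 77/24b + 56/45 → -55/12ab + 15/8b^2 + 509/180a - 15/4b + 643/360
  leading term ab: subtract (11/3)·k_4 from -55/12ab + 15/8b^2 + 509/180a - 15/4b + 643/360 → 15/8b^2 - 29/20a + 25/8b - 1/5
  leading term b^2: no divisor's leading term divides it; move 15/8b^2 to the remainder.
  leading term a: no divisor's leading term divides it; move -29/20a to the remainder.
  leading term b: no divisor's leading term divides it; move 25/8b to the remainder.
  leading term 1: no divisor's leading term divides it; move -1/5 to the remainder.
  remainder 15/8b^2 - 29/20a + 25/8b - 1/5 ≠ 0; add k_5 = 15/8b^2 - 29/20a + 25/8b - 1/5 to the basis.

The other S-polynomials (S(h_2,k_3), S(h_2,k_4), S(k_3,k_4), S(h_1,k_5), S(h_2,k_5), S(k_3,k_5), S(k_4,k_5)) all reduce to 0 modulo the current basis, so we have a Gröbner basis.
Inter-reduce: drop elements whose leading term is divisible by another's, tail-reduce, and make monic.
Reduced Gröbner basis: {a^2 - 3/2a + 5/4b - 5/4, ab - 14/15a + 3/2b - 13/30, b^2 - 58/75a + 5/3b - 8/75}.

The bases are distinct; the ideals are different.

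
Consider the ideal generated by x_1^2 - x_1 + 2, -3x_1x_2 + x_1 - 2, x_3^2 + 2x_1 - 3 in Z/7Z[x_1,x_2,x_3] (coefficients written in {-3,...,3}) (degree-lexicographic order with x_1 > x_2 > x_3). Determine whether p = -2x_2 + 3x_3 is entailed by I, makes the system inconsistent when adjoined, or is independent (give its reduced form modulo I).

-2x_2 + 3x_3 is independent of I; its normal form modulo I is -2x_2 + 3x_3.

First compute the reduced Gröbner basis of I by Buchberger's algorithm.
f_1 = x_1^2 - x_1 + 2, LT = x_1^2.
f_2 = -3x_1x_2 + x_1 - 2, LT = x_1x_2.
f_3 = x_3^2 + 2x_1 - 3, LT = x_3^2.

S(f_1,f_2): lcm = x_1^2x_2. S = -2x_1^2 - x_1x_2 - 3x_1 + 2x_2.
  reduce S modulo (f_1, f_2, f_3):
  remainder -3x_1 + 2x_2 ≠ 0; add h_4 = -3x_1 + 2x_2 to the basis.

S(f_2,h_4): lcm = x_1x_2. S = 3x_2^2 + 2x_1 + 3.
  reduce S modulo (f_1, f_2, f_3, h_4):
  remainder 3x_2^2 - x_2 + 3 ≠ 0; add h_5 = 3x_2^2 - x_2 + 3 to the basis.

The other S-polynomials (S(f_1,f_3), S(f_2,f_3), S(f_1,h_4), S(f_3,h_4), S(f_1,h_5), S(f_2,h_5), S(f_3,h_5), S(h_4,h_5)) all reduce to 0 modulo the current basis, so we have a Gröbner basis.
Inter-reduce: drop elements whose leading term is divisible by another's, tail-reduce, and make monic.
Reduced Gröbner basis: {x_2^2 + 2x_2 + 1, x_3^2 - x_2 - 3, x_1 - 3x_2}.
Label its elements g_1 = x_2^2 + 2x_2 + 1, g_2 = x_3^2 - x_2 - 3, g_3 = x_1 - 3x_2.

Reduce p = -2x_2 + 3x_3 modulo G:
  leading term x_2: no divisor's leading term divides it; move -2x_2 to the remainder.
  leading term x_3: no divisor's leading term divides it; move 3x_3 to the remainder.
  normal form = -2x_2 + 3x_3.
The normal form is nonzero, so p ∉ I. Since p minus its normal form lies in I, I + (p) = I + (r) where r = -2x_2 + 3x_3; decide whether this ideal is the whole ring.
Run Buchberger on G together with r (pairs among the g_i already reduce to 0 since G is a Gröbner basis):
g_1 = x_2^2 + 2x_2 + 1, LT = x_2^2.
g_2 = x_3^2 - x_2 - 3, LT = x_3^2.
g_3 = x_1 - 3x_2, LT = x_1.
r = -2x_2 + 3x_3, LT = x_2.

S(g_1,r): lcm = x_2^2. S = -2x_2x_3 + 2x_2 + 1.
  reduce S modulo (g_1, g_2, g_3, r):
  remainder 2x_3 - 1 ≠ 0; add m_5 = 2x_3 - 1 to the basis.

The other S-polynomials (S(g_1,g_2), S(g_1,g_3), S(g_2,g_3), S(g_2,r), S(g_3,r), S(g_1,m_5), S(g_2,m_5), S(g_3,m_5), S(r,m_5)) all reduce to 0 modulo the current basis, so we have a Gröbner basis.
Inter-reduce: drop elements whose leading term is divisible by another's, tail-reduce, and make monic.
Reduced Gröbner basis: {x_1 + 3, x_2 + 1, x_3 + 3}.
The reduced Gröbner basis of I + (p) is {x_1 + 3, x_2 + 1, x_3 + 3} ≠ {1}, a proper ideal, so the enlarged system stays consistent: p is independent of I, with normal form -2x_2 + 3x_3.

The remainder on division by a Gröbner basis is unique — it is the normal form.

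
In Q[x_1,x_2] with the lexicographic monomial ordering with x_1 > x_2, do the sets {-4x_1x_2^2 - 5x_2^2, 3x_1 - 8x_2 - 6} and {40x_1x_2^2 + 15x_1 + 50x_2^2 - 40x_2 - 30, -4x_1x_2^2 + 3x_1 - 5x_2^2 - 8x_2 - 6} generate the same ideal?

Yes, the ideals are equal.

Two ideals are equal iff their reduced Gröbner bases coincide (the reduced basis is unique for a fixed ordering).
Buchberger on the first generating set:
f_1 = -4x_1x_2^2 - 5x_2^2, LT = x_1x_2^2.
f_2 = 3x_1 - 8x_2 - 6, LT = x_1.

S(f_1,f_2): lcm = x_1x_2^2. S = 8/3x_2^3 + 13/4x_2^2.
  reduce S modulo (f_1, f_2):
  remainder 8/3x_2^3 + 13/4x_2^2 ≠ 0; add g_3 = 8/3x_2^3 + 13/4x_2^2 to the basis.

The other S-polynomials (S(f_1,g_3), S(f_2,g_3)) all reduce to 0 modulo the current basis, so we have a Gröbner basis.
Inter-reduce: drop elements whose leading term is divisible by another's, tail-reduce, and make monic.
Reduced Gröbner basis: {x_1 - 8/3x_2 - 2, x_2^3 + 39/32x_2^2}.

Buchberger on the second generating set:
h_1 = 40x_1x_2^2 + 15x_1 + 50x_2^2 - 40x_2 - 30, LT = x_1x_2^2.
h_2 = -4x_1x_2^2 + 3x_1 - 5x_2^2 - 8x_2 - 6, LT = x_1x_2^2.

S(h_1,h_2): lcm = x_1x_2^2. S = 9/8x_1 - 3x_2 - 9/4.
  reduce S modulo (h_1, h_2):
  remainder 9/8x_1 - 3x_2 - 9/4 ≠ 0; add k_3 = 9/8x_1 - 3x_2 - 9/4 to the basis.

S(h_1,k_3): lcm = x_1x_2^2. S = 3/8x_1 + 8/3x_2^3 + 13/4x_2^2 - x_2 - 3/4.
  reduce S modulo (h_1, h_2, k_3):
  remainder 8/3x_2^3 + 13/4x_2^2 ≠ 0; add k_4 = 8/3x_2^3 + 13/4x_2^2 to the basis.

The other S-polynomials (S(h_2,k_3), S(h_1,k_4), S(h_2,k_4), S(k_3,k_4)) all reduce to 0 modulo the current basis, so we have a Gröbner basis.
Inter-reduce: drop elements whose leading term is divisible by another's, tail-reduce, and make monic.
Reduced Gröbner basis: {x_1 - 8/3x_2 - 2, x_2^3 + 39/32x_2^2}.

These coincide, so the ideals are equal.
The choice of monomial ordering does not affect the verdict — as long as both bases are computed under the same ordering, their equality decides ideal equality.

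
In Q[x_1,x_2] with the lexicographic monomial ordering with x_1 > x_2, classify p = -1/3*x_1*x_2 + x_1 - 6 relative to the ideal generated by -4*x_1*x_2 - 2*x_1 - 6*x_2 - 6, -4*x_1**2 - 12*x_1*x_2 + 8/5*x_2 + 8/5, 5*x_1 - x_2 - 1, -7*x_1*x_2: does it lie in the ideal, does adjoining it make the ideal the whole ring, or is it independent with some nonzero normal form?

First compute the reduced Gröbner basis of I by Buchberger's algorithm.
f_1 = -4*x_1*x_2 - 2*x_1 - 6*x_2 - 6, LT = x_1*x_2.
f_2 = -4*x_1**2 - 12*x_1*x_2 + 8/5*x_2 + 8/5, LT = x_1**2.
f_3 = 5*x_1 - x_2 - 1, LT = x_1.
f_4 = -7*x_1*x_2, LT = x_1*x_2.

S(f_1,f_2): lcm = x_1**2*x_2. S = 1/2*x_1**2 - 3*x_1*x_2**2 + 3/2*x_1*x_2 + 3/2*x_1 + 2/5*x_2**2 + 2/5*x_2.
  leading term x_1**2: subtract (-1/8)·f_2 from 1/2*x_1**2 - 3*x_1*x_2**2 + 3/2*x_1*x_2 + 3/2*x_1 + 2/5*x_2**2 + 2/5*x_2 → -3*x_1*x_2**2 + 3/2*x_1 + 2/5*x_2**2 + 3/5*x_2 + 1/5
  leading term x_1*x_2**2: subtract (3/4*x_2)·f_1 from -3*x_1*x_2**2 + 3/2*x_1 + 2/5*x_2**2 + 3/5*x_2 + 1/5 → 3/2*x_1*x_2 + 3/2*x_1 + 49/10*x_2**2 + 51/10*x_2 + 1/5
  leading term x_1*x_2: subtract (-3/8)·f_1 from 3/2*x_1*x_2 + 3/2*x_1 + 49/10*x_2**2 + 51/10*x_2 + 1/5 → 3/4*x_1 + 49/10*x_2**2 + 57/20*x_2 - 41/20
  leading term x_1: subtract (3/20)·f_3 from 3/4*x_1 + 49/10*x_2**2 + 57/20*x_2 - 41/20 → 49/10*x_2**2 + 3*x_2 - 19/10
  leading term x_2**2: no divisor's leading term divides it; move 49/10*x_2**2 to the remainder.
  leading term x_2: no divisor's leading term divides it; move 3*x_2 to the remainder.
  leading term 1: no divisor's leading term divides it; move -19/10 to the remainder.
  remainder 49/10*x_2**2 + 3*x_2 - 19/10 ≠ 0; add h_5 = 49/10*x_2**2 + 3*x_2 - 19/10 to the basis.

S(f_1,f_3): lcm = x_1*x_2. S = 1/2*x_1 + 1/5*x_2**2 + 17/10*x_2 + 3/2.
  leading term x_1: subtract (1/10)·f_3 from 1/2*x_1 + 1/5*x_2**2 + 17/10*x_2 + 3/2 → 1/5*x_2**2 + 9/5*x_2 + 8/5
  leading term x_2**2: subtract (2/49)·h_5 from 1/5*x_2**2 + 9/5*x_2 + 8/5 → 411/245*x_2 + 411/245
  leading term x_2: no divisor's leading term divides it; move 411/245*x_2 to the remainder.
  leading term 1: no divisor's leading term divides it; move 411/245 to the remainder.
  remainder 411/245*x_2 + 411/245 ≠ 0; add h_6 = 411/245*x_2 + 411/245 to the basis.

The other S-polynomials (S(f_1,f_4), S(f_2,f_3), S(f_2,f_4), S(f_3,f_4), S(f_1,h_5), S(f_2,h_5), S(f_3,h_5), S(f_4,h_5), S(f_1,h_6), S(f_2,h_6), S(f_3,h_6), S(f_4,h_6), S(h_5,h_6)) all reduce to 0 modulo the current basis, so we have a Gröbner basis.
Inter-reduce: drop elements whose leading term is divisible by another's, tail-reduce, and make monic.
Reduced Gröbner basis: {x_1, x_2 + 1}.
Label its elements g_1 = x_1, g_2 = x_2 + 1.

Reduce p = -1/3*x_1*x_2 + x_1 - 6 modulo G:
  leading term x_1*x_2: subtract (-1/3*x_2)·g_1 from -1/3*x_1*x_2 + x_1 - 6 → x_1 - 6
  leading term x_1: subtract (1)·g_1 from x_1 - 6 → -6
  leading term 1: no divisor's leading term divides it; move -6 to the remainder.
  normal form = -6.
The normal form is nonzero, so p ∉ I. Since p minus its normal form lies in I, I + (p) = I + (r) where r = -6; decide whether this ideal is the whole ring.
Here r = -6 is a nonzero constant, hence a unit: 1 ∈ I + (p), the Gröbner basis of I + (p) is {1}, and the enlarged system has no common solution — adjoining p is inconsistent.

Adjoining -1/3*x_1*x_2 + x_1 - 6 makes the ideal the whole ring: the system is inconsistent.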